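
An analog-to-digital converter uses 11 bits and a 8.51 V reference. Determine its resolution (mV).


The resolution (LSB) of an ADC is Vref / 2^n.
LSB = 8.51 / 2^11
LSB = 8.51 / 2048
LSB = 0.00415527 V = 4.15527344 mV

4.15527344 mV


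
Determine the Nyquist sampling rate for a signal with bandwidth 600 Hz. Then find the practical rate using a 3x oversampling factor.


By Nyquist theorem, fs_min = 2 * fmax.
fs_min = 2 * 600 = 1200 Hz
Practical rate = 3 * fs_min = 3 * 1200 = 3600 Hz

fs_min = 1200 Hz, fs_practical = 3600 Hz


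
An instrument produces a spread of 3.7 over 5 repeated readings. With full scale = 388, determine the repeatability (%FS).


Repeatability = (spread / full scale) * 100%.
R = (3.7 / 388) * 100
R = 0.954 %FS

0.954 %FS


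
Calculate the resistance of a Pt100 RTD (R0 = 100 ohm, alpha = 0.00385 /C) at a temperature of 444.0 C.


The RTD equation: Rt = R0 * (1 + alpha * T).
Rt = 100 * (1 + 0.00385 * 444.0)
Rt = 100 * (1 + 1.7094)
Rt = 100 * 2.7094
Rt = 270.94 ohm

270.94 ohm


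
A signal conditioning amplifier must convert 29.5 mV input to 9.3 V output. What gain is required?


Gain = Vout / Vin (converting to same units).
G = 9.3 V / 29.5 mV
G = 9300.0 mV / 29.5 mV
G = 315.25

315.25


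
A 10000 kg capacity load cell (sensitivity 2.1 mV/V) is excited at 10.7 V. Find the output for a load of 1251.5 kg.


Vout = rated_output * Vex * (load / capacity).
Vout = 2.1 * 10.7 * (1251.5 / 10000)
Vout = 2.1 * 10.7 * 0.12515
Vout = 2.812 mV

2.812 mV


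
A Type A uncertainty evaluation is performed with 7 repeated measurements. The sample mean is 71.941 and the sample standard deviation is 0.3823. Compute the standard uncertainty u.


The standard uncertainty for Type A evaluation is u = s / sqrt(n).
u = 0.3823 / sqrt(7)
u = 0.3823 / 2.6458
u = 0.1445

0.1445


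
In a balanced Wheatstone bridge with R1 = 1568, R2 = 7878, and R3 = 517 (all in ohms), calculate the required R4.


At balance: R1*R4 = R2*R3, so R4 = R2*R3/R1.
R4 = 7878 * 517 / 1568
R4 = 4072926 / 1568
R4 = 2597.53 ohm

2597.53 ohm


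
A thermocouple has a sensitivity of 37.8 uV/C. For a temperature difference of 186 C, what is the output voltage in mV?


The thermocouple output V = sensitivity * dT.
V = 37.8 uV/C * 186 C
V = 7030.8 uV
V = 7.031 mV

7.031 mV


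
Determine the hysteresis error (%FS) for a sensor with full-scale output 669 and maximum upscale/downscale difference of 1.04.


Hysteresis = (max difference / full scale) * 100%.
H = (1.04 / 669) * 100
H = 0.155 %FS

0.155 %FS


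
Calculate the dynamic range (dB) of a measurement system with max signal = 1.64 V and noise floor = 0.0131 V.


Dynamic range = 20 * log10(Vmax / Vnoise).
DR = 20 * log10(1.64 / 0.0131)
DR = 20 * log10(125.19)
DR = 41.95 dB

41.95 dB


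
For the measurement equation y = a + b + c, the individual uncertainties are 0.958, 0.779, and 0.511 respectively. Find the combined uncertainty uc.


For a sum of independent quantities, uc = sqrt(u1^2 + u2^2 + u3^2).
uc = sqrt(0.958^2 + 0.779^2 + 0.511^2)
uc = sqrt(0.917764 + 0.606841 + 0.261121)
uc = 1.3363

1.3363


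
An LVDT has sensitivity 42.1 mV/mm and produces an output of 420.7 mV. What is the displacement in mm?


Displacement = Vout / sensitivity.
d = 420.7 / 42.1
d = 9.993 mm

9.993 mm


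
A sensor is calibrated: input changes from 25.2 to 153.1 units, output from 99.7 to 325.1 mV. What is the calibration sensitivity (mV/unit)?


Sensitivity = (y2 - y1) / (x2 - x1).
S = (325.1 - 99.7) / (153.1 - 25.2)
S = 225.4 / 127.9
S = 1.7623 mV/unit

1.7623 mV/unit


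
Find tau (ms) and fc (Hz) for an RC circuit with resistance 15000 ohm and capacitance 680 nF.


Time constant: tau = R * C.
tau = 15000 * 6.80e-07 = 0.0102 s
tau = 10.2 ms
Cutoff frequency: fc = 1 / (2*pi*R*C).
fc = 1 / (2*pi*0.0102) = 15.6 Hz

tau = 10.2 ms, fc = 15.6 Hz


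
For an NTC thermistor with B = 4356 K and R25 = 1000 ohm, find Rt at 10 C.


NTC thermistor equation: Rt = R25 * exp(B * (1/T - 1/T25)).
T in Kelvin: 283.15 K, T25 = 298.15 K
1/T - 1/T25 = 1/283.15 - 1/298.15 = 0.00017768
B * (1/T - 1/T25) = 4356 * 0.00017768 = 0.774
Rt = 1000 * exp(0.774) = 2168.4 ohm

2168.4 ohm


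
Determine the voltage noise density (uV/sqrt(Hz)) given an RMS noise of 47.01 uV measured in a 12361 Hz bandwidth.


Noise spectral density = Vrms / sqrt(BW).
NSD = 47.01 / sqrt(12361)
NSD = 47.01 / 111.18
NSD = 0.4228 uV/sqrt(Hz)

0.4228 uV/sqrt(Hz)


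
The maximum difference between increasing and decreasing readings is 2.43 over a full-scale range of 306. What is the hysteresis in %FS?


Hysteresis = (max difference / full scale) * 100%.
H = (2.43 / 306) * 100
H = 0.794 %FS

0.794 %FS


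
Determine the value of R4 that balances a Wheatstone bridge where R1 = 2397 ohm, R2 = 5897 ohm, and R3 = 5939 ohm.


At balance: R1*R4 = R2*R3, so R4 = R2*R3/R1.
R4 = 5897 * 5939 / 2397
R4 = 35022283 / 2397
R4 = 14610.88 ohm

14610.88 ohm


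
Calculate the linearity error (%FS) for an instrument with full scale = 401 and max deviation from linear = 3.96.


Linearity error = (max deviation / full scale) * 100%.
Linearity = (3.96 / 401) * 100
Linearity = 0.988 %FS

0.988 %FS


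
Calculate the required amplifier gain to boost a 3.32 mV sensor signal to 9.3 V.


Gain = Vout / Vin (converting to same units).
G = 9.3 V / 3.32 mV
G = 9300.0 mV / 3.32 mV
G = 2801.2

2801.2


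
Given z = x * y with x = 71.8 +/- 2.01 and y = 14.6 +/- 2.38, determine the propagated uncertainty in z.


For a product z = x*y, the relative uncertainty is:
uz/z = sqrt((ux/x)^2 + (uy/y)^2)
Relative uncertainties: ux/x = 2.01/71.8 = 0.027994
uy/y = 2.38/14.6 = 0.163014
z = 71.8 * 14.6 = 1048.3
uz = 1048.3 * sqrt(0.027994^2 + 0.163014^2) = 173.385

173.385


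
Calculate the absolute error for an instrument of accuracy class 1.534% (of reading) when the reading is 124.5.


Absolute error = (accuracy% / 100) * reading.
Error = (1.534 / 100) * 124.5
Error = 0.01534 * 124.5
Error = 1.9098

1.9098


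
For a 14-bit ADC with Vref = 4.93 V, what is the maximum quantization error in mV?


The maximum quantization error is +/- LSB/2.
LSB = Vref / 2^n = 4.93 / 16384 = 0.0003009 V
Max error = LSB / 2 = 0.0003009 / 2 = 0.00015045 V
Max error = 0.1505 mV

0.1505 mV


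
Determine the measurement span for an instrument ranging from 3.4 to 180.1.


Span = upper range - lower range.
Span = 180.1 - (3.4)
Span = 176.7

176.7


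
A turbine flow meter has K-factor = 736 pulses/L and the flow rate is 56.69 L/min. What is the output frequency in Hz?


Frequency = K * Q / 60 (converting L/min to L/s).
f = 736 * 56.69 / 60
f = 41723.84 / 60
f = 695.4 Hz

695.4 Hz


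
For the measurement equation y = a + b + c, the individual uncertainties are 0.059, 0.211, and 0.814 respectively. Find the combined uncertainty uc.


For a sum of independent quantities, uc = sqrt(u1^2 + u2^2 + u3^2).
uc = sqrt(0.059^2 + 0.211^2 + 0.814^2)
uc = sqrt(0.003481 + 0.044521 + 0.662596)
uc = 0.843

0.843


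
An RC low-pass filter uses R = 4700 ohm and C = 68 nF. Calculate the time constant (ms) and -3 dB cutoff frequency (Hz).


Time constant: tau = R * C.
tau = 4700 * 6.80e-08 = 0.0003196 s
tau = 0.3196 ms
Cutoff frequency: fc = 1 / (2*pi*R*C).
fc = 1 / (2*pi*0.0003196) = 497.98 Hz

tau = 0.3196 ms, fc = 497.98 Hz


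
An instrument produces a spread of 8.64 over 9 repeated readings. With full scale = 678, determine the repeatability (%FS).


Repeatability = (spread / full scale) * 100%.
R = (8.64 / 678) * 100
R = 1.274 %FS

1.274 %FS


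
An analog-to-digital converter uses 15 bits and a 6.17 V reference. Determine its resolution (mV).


The resolution (LSB) of an ADC is Vref / 2^n.
LSB = 6.17 / 2^15
LSB = 6.17 / 32768
LSB = 0.00018829 V = 0.18829346 mV

0.18829346 mV


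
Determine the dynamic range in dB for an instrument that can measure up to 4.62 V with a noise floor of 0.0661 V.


Dynamic range = 20 * log10(Vmax / Vnoise).
DR = 20 * log10(4.62 / 0.0661)
DR = 20 * log10(69.89)
DR = 36.89 dB

36.89 dB


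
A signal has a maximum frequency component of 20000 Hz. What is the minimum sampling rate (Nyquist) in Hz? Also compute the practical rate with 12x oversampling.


By Nyquist theorem, fs_min = 2 * fmax.
fs_min = 2 * 20000 = 40000 Hz
Practical rate = 12 * fs_min = 12 * 40000 = 480000 Hz

fs_min = 40000 Hz, fs_practical = 480000 Hz


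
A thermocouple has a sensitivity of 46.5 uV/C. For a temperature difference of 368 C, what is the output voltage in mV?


The thermocouple output V = sensitivity * dT.
V = 46.5 uV/C * 368 C
V = 17112.0 uV
V = 17.112 mV

17.112 mV


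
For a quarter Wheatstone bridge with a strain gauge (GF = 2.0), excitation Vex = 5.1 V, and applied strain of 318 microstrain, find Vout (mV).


Quarter bridge output: Vout = (GF * epsilon * Vex) / 4.
Vout = (2.0 * 318e-6 * 5.1) / 4
Vout = 0.0032436 / 4 V
Vout = 0.0008109 V = 0.8109 mV

0.8109 mV


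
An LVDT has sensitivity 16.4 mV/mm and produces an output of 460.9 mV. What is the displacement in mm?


Displacement = Vout / sensitivity.
d = 460.9 / 16.4
d = 28.104 mm

28.104 mm


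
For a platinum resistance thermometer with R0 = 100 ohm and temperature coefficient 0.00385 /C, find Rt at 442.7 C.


The RTD equation: Rt = R0 * (1 + alpha * T).
Rt = 100 * (1 + 0.00385 * 442.7)
Rt = 100 * (1 + 1.704395)
Rt = 100 * 2.704395
Rt = 270.44 ohm

270.44 ohm


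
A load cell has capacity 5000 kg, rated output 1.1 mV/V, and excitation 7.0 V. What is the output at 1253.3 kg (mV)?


Vout = rated_output * Vex * (load / capacity).
Vout = 1.1 * 7.0 * (1253.3 / 5000)
Vout = 1.1 * 7.0 * 0.25066
Vout = 1.93 mV

1.93 mV


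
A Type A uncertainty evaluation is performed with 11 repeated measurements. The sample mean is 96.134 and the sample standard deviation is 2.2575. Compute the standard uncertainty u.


The standard uncertainty for Type A evaluation is u = s / sqrt(n).
u = 2.2575 / sqrt(11)
u = 2.2575 / 3.3166
u = 0.6807

0.6807


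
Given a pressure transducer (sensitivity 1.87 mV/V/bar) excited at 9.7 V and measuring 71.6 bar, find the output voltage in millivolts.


Output = sensitivity * Vex * P.
Vout = 1.87 * 9.7 * 71.6
Vout = 18.139 * 71.6
Vout = 1298.75 mV

1298.75 mV


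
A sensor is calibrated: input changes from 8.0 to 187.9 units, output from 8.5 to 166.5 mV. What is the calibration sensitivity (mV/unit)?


Sensitivity = (y2 - y1) / (x2 - x1).
S = (166.5 - 8.5) / (187.9 - 8.0)
S = 158.0 / 179.9
S = 0.8783 mV/unit

0.8783 mV/unit


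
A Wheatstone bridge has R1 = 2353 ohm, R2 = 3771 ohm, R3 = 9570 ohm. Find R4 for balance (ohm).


At balance: R1*R4 = R2*R3, so R4 = R2*R3/R1.
R4 = 3771 * 9570 / 2353
R4 = 36088470 / 2353
R4 = 15337.22 ohm

15337.22 ohm


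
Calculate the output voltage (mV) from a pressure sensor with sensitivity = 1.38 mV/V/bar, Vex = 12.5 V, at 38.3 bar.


Output = sensitivity * Vex * P.
Vout = 1.38 * 12.5 * 38.3
Vout = 17.25 * 38.3
Vout = 660.67 mV

660.67 mV


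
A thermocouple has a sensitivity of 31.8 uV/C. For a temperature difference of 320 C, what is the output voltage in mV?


The thermocouple output V = sensitivity * dT.
V = 31.8 uV/C * 320 C
V = 10176.0 uV
V = 10.176 mV

10.176 mV


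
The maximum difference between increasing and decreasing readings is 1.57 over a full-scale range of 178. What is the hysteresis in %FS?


Hysteresis = (max difference / full scale) * 100%.
H = (1.57 / 178) * 100
H = 0.882 %FS

0.882 %FS


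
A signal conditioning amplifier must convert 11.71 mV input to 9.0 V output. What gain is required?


Gain = Vout / Vin (converting to same units).
G = 9.0 V / 11.71 mV
G = 9000.0 mV / 11.71 mV
G = 768.57

768.57


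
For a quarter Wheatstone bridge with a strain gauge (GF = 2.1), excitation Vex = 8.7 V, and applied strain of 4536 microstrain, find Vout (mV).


Quarter bridge output: Vout = (GF * epsilon * Vex) / 4.
Vout = (2.1 * 4536e-6 * 8.7) / 4
Vout = 0.08287272 / 4 V
Vout = 0.02071818 V = 20.7182 mV

20.7182 mV


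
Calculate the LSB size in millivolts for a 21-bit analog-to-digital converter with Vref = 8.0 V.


The resolution (LSB) of an ADC is Vref / 2^n.
LSB = 8.0 / 2^21
LSB = 8.0 / 2097152
LSB = 3.81e-06 V = 0.0038147 mV

0.0038147 mV


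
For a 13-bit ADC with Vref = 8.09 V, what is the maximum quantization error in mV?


The maximum quantization error is +/- LSB/2.
LSB = Vref / 2^n = 8.09 / 8192 = 0.00098755 V
Max error = LSB / 2 = 0.00098755 / 2 = 0.00049377 V
Max error = 0.4938 mV

0.4938 mV


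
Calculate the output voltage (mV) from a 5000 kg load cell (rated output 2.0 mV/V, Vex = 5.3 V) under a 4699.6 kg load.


Vout = rated_output * Vex * (load / capacity).
Vout = 2.0 * 5.3 * (4699.6 / 5000)
Vout = 2.0 * 5.3 * 0.93992
Vout = 9.963 mV

9.963 mV


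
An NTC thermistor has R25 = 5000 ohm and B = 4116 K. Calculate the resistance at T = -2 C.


NTC thermistor equation: Rt = R25 * exp(B * (1/T - 1/T25)).
T in Kelvin: 271.15 K, T25 = 298.15 K
1/T - 1/T25 = 1/271.15 - 1/298.15 = 0.00033398
B * (1/T - 1/T25) = 4116 * 0.00033398 = 1.3747
Rt = 5000 * exp(1.3747) = 19768.6 ohm

19768.6 ohm


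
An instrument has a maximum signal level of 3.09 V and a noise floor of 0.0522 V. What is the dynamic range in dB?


Dynamic range = 20 * log10(Vmax / Vnoise).
DR = 20 * log10(3.09 / 0.0522)
DR = 20 * log10(59.2)
DR = 35.45 dB

35.45 dB


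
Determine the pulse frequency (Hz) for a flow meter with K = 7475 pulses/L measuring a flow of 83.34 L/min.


Frequency = K * Q / 60 (converting L/min to L/s).
f = 7475 * 83.34 / 60
f = 622966.5 / 60
f = 10382.77 Hz

10382.77 Hz


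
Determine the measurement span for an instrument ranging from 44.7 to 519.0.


Span = upper range - lower range.
Span = 519.0 - (44.7)
Span = 474.3

474.3


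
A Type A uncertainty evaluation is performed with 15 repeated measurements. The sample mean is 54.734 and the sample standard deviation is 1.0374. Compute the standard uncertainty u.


The standard uncertainty for Type A evaluation is u = s / sqrt(n).
u = 1.0374 / sqrt(15)
u = 1.0374 / 3.873
u = 0.2679

0.2679


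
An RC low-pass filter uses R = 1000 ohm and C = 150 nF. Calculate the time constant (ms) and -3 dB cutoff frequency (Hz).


Time constant: tau = R * C.
tau = 1000 * 1.50e-07 = 0.00015 s
tau = 0.15 ms
Cutoff frequency: fc = 1 / (2*pi*R*C).
fc = 1 / (2*pi*0.00015) = 1061.03 Hz

tau = 0.15 ms, fc = 1061.03 Hz


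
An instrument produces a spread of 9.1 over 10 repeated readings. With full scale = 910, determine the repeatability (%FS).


Repeatability = (spread / full scale) * 100%.
R = (9.1 / 910) * 100
R = 1.0 %FS

1.0 %FS


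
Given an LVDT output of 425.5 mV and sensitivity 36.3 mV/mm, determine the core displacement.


Displacement = Vout / sensitivity.
d = 425.5 / 36.3
d = 11.722 mm

11.722 mm


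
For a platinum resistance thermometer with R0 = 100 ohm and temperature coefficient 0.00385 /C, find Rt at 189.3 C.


The RTD equation: Rt = R0 * (1 + alpha * T).
Rt = 100 * (1 + 0.00385 * 189.3)
Rt = 100 * (1 + 0.728805)
Rt = 100 * 1.728805
Rt = 172.88 ohm

172.88 ohm


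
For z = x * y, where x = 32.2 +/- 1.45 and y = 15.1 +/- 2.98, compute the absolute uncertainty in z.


For a product z = x*y, the relative uncertainty is:
uz/z = sqrt((ux/x)^2 + (uy/y)^2)
Relative uncertainties: ux/x = 1.45/32.2 = 0.045031
uy/y = 2.98/15.1 = 0.197351
z = 32.2 * 15.1 = 486.2
uz = 486.2 * sqrt(0.045031^2 + 0.197351^2) = 98.422

98.422


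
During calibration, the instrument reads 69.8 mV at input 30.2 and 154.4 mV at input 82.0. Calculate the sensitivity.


Sensitivity = (y2 - y1) / (x2 - x1).
S = (154.4 - 69.8) / (82.0 - 30.2)
S = 84.6 / 51.8
S = 1.6332 mV/unit

1.6332 mV/unit


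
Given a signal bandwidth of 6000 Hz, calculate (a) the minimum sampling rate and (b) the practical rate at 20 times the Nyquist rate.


By Nyquist theorem, fs_min = 2 * fmax.
fs_min = 2 * 6000 = 12000 Hz
Practical rate = 20 * fs_min = 20 * 12000 = 240000 Hz

fs_min = 12000 Hz, fs_practical = 240000 Hz


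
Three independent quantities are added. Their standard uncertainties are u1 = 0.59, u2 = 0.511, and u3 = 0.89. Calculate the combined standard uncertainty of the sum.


For a sum of independent quantities, uc = sqrt(u1^2 + u2^2 + u3^2).
uc = sqrt(0.59^2 + 0.511^2 + 0.89^2)
uc = sqrt(0.3481 + 0.261121 + 0.7921)
uc = 1.1838

1.1838


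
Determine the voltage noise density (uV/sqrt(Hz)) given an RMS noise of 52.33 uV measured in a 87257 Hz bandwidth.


Noise spectral density = Vrms / sqrt(BW).
NSD = 52.33 / sqrt(87257)
NSD = 52.33 / 295.393
NSD = 0.1772 uV/sqrt(Hz)

0.1772 uV/sqrt(Hz)


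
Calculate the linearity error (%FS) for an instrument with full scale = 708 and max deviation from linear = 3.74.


Linearity error = (max deviation / full scale) * 100%.
Linearity = (3.74 / 708) * 100
Linearity = 0.528 %FS

0.528 %FS


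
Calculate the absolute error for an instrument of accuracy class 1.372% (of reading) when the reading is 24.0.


Absolute error = (accuracy% / 100) * reading.
Error = (1.372 / 100) * 24.0
Error = 0.01372 * 24.0
Error = 0.3293

0.3293


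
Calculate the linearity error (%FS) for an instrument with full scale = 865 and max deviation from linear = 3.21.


Linearity error = (max deviation / full scale) * 100%.
Linearity = (3.21 / 865) * 100
Linearity = 0.371 %FS

0.371 %FS


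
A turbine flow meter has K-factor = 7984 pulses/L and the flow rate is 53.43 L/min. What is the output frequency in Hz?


Frequency = K * Q / 60 (converting L/min to L/s).
f = 7984 * 53.43 / 60
f = 426585.12 / 60
f = 7109.75 Hz

7109.75 Hz


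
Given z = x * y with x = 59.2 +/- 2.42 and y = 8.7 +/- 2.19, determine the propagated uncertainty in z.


For a product z = x*y, the relative uncertainty is:
uz/z = sqrt((ux/x)^2 + (uy/y)^2)
Relative uncertainties: ux/x = 2.42/59.2 = 0.040878
uy/y = 2.19/8.7 = 0.251724
z = 59.2 * 8.7 = 515.0
uz = 515.0 * sqrt(0.040878^2 + 0.251724^2) = 131.346

131.346


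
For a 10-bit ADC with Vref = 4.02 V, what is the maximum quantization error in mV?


The maximum quantization error is +/- LSB/2.
LSB = Vref / 2^n = 4.02 / 1024 = 0.00392578 V
Max error = LSB / 2 = 0.00392578 / 2 = 0.00196289 V
Max error = 1.9629 mV

1.9629 mV


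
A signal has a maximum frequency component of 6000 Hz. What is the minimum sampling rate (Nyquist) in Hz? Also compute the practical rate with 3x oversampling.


By Nyquist theorem, fs_min = 2 * fmax.
fs_min = 2 * 6000 = 12000 Hz
Practical rate = 3 * fs_min = 3 * 12000 = 36000 Hz

fs_min = 12000 Hz, fs_practical = 36000 Hz


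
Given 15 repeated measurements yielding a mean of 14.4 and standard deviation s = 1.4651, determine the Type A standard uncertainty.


The standard uncertainty for Type A evaluation is u = s / sqrt(n).
u = 1.4651 / sqrt(15)
u = 1.4651 / 3.873
u = 0.3783

0.3783


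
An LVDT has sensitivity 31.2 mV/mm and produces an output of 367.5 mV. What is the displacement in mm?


Displacement = Vout / sensitivity.
d = 367.5 / 31.2
d = 11.779 mm

11.779 mm


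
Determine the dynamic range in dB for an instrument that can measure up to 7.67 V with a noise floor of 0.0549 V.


Dynamic range = 20 * log10(Vmax / Vnoise).
DR = 20 * log10(7.67 / 0.0549)
DR = 20 * log10(139.71)
DR = 42.9 dB

42.9 dB


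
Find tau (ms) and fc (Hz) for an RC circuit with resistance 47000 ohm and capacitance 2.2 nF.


Time constant: tau = R * C.
tau = 47000 * 2.20e-09 = 0.0001034 s
tau = 0.1034 ms
Cutoff frequency: fc = 1 / (2*pi*R*C).
fc = 1 / (2*pi*0.0001034) = 1539.22 Hz

tau = 0.1034 ms, fc = 1539.22 Hz


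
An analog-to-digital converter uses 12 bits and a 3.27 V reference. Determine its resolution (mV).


The resolution (LSB) of an ADC is Vref / 2^n.
LSB = 3.27 / 2^12
LSB = 3.27 / 4096
LSB = 0.00079834 V = 0.79833984 mV

0.79833984 mV


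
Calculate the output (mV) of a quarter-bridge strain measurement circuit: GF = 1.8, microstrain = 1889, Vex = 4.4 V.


Quarter bridge output: Vout = (GF * epsilon * Vex) / 4.
Vout = (1.8 * 1889e-6 * 4.4) / 4
Vout = 0.01496088 / 4 V
Vout = 0.00374022 V = 3.7402 mV

3.7402 mV


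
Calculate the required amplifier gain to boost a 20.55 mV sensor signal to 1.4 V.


Gain = Vout / Vin (converting to same units).
G = 1.4 V / 20.55 mV
G = 1400.0 mV / 20.55 mV
G = 68.13

68.13


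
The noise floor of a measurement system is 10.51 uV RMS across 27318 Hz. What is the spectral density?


Noise spectral density = Vrms / sqrt(BW).
NSD = 10.51 / sqrt(27318)
NSD = 10.51 / 165.2816
NSD = 0.0636 uV/sqrt(Hz)

0.0636 uV/sqrt(Hz)


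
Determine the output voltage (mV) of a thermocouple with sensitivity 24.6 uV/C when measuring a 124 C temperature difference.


The thermocouple output V = sensitivity * dT.
V = 24.6 uV/C * 124 C
V = 3050.4 uV
V = 3.05 mV

3.05 mV


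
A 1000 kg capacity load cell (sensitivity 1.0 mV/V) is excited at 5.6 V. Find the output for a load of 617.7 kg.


Vout = rated_output * Vex * (load / capacity).
Vout = 1.0 * 5.6 * (617.7 / 1000)
Vout = 1.0 * 5.6 * 0.6177
Vout = 3.459 mV

3.459 mV


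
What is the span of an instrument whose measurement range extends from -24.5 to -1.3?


Span = upper range - lower range.
Span = -1.3 - (-24.5)
Span = 23.2

23.2


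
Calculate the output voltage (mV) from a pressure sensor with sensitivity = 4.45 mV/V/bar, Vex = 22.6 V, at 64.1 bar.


Output = sensitivity * Vex * P.
Vout = 4.45 * 22.6 * 64.1
Vout = 100.57 * 64.1
Vout = 6446.54 mV

6446.54 mV


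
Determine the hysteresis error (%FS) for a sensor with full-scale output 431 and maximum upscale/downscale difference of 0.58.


Hysteresis = (max difference / full scale) * 100%.
H = (0.58 / 431) * 100
H = 0.135 %FS

0.135 %FS


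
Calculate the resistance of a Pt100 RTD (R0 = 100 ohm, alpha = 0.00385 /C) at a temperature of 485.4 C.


The RTD equation: Rt = R0 * (1 + alpha * T).
Rt = 100 * (1 + 0.00385 * 485.4)
Rt = 100 * (1 + 1.86879)
Rt = 100 * 2.86879
Rt = 286.879 ohm

286.879 ohm


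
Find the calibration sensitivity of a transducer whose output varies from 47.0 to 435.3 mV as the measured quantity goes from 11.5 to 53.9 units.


Sensitivity = (y2 - y1) / (x2 - x1).
S = (435.3 - 47.0) / (53.9 - 11.5)
S = 388.3 / 42.4
S = 9.158 mV/unit

9.158 mV/unit


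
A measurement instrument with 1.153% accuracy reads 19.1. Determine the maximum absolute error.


Absolute error = (accuracy% / 100) * reading.
Error = (1.153 / 100) * 19.1
Error = 0.01153 * 19.1
Error = 0.2202

0.2202


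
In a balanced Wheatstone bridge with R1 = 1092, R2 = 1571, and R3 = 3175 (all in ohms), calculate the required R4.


At balance: R1*R4 = R2*R3, so R4 = R2*R3/R1.
R4 = 1571 * 3175 / 1092
R4 = 4987925 / 1092
R4 = 4567.7 ohm

4567.7 ohm


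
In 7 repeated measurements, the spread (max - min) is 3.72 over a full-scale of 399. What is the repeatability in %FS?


Repeatability = (spread / full scale) * 100%.
R = (3.72 / 399) * 100
R = 0.932 %FS

0.932 %FS


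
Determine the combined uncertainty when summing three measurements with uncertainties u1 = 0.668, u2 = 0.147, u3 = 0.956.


For a sum of independent quantities, uc = sqrt(u1^2 + u2^2 + u3^2).
uc = sqrt(0.668^2 + 0.147^2 + 0.956^2)
uc = sqrt(0.446224 + 0.021609 + 0.913936)
uc = 1.1755

1.1755


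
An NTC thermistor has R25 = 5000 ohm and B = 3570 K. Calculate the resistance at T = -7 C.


NTC thermistor equation: Rt = R25 * exp(B * (1/T - 1/T25)).
T in Kelvin: 266.15 K, T25 = 298.15 K
1/T - 1/T25 = 1/266.15 - 1/298.15 = 0.00040326
B * (1/T - 1/T25) = 3570 * 0.00040326 = 1.4396
Rt = 5000 * exp(1.4396) = 21096.1 ohm

21096.1 ohm


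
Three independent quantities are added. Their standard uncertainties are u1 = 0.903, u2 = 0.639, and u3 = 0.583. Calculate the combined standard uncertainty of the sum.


For a sum of independent quantities, uc = sqrt(u1^2 + u2^2 + u3^2).
uc = sqrt(0.903^2 + 0.639^2 + 0.583^2)
uc = sqrt(0.815409 + 0.408321 + 0.339889)
uc = 1.2504

1.2504


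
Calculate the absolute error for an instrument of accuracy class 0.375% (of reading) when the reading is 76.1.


Absolute error = (accuracy% / 100) * reading.
Error = (0.375 / 100) * 76.1
Error = 0.00375 * 76.1
Error = 0.2854

0.2854


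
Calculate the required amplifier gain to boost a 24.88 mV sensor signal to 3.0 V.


Gain = Vout / Vin (converting to same units).
G = 3.0 V / 24.88 mV
G = 3000.0 mV / 24.88 mV
G = 120.58

120.58


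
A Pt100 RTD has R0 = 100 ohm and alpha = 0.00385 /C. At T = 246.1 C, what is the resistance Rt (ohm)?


The RTD equation: Rt = R0 * (1 + alpha * T).
Rt = 100 * (1 + 0.00385 * 246.1)
Rt = 100 * (1 + 0.947485)
Rt = 100 * 1.947485
Rt = 194.748 ohm

194.748 ohm


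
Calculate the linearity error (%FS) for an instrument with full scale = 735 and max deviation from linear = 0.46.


Linearity error = (max deviation / full scale) * 100%.
Linearity = (0.46 / 735) * 100
Linearity = 0.063 %FS

0.063 %FS


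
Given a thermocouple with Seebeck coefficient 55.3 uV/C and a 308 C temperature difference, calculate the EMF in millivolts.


The thermocouple output V = sensitivity * dT.
V = 55.3 uV/C * 308 C
V = 17032.4 uV
V = 17.032 mV

17.032 mV


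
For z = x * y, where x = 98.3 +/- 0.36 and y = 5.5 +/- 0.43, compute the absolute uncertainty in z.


For a product z = x*y, the relative uncertainty is:
uz/z = sqrt((ux/x)^2 + (uy/y)^2)
Relative uncertainties: ux/x = 0.36/98.3 = 0.003662
uy/y = 0.43/5.5 = 0.078182
z = 98.3 * 5.5 = 540.6
uz = 540.6 * sqrt(0.003662^2 + 0.078182^2) = 42.315

42.315


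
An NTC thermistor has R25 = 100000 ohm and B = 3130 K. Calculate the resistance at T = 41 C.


NTC thermistor equation: Rt = R25 * exp(B * (1/T - 1/T25)).
T in Kelvin: 314.15 K, T25 = 298.15 K
1/T - 1/T25 = 1/314.15 - 1/298.15 = -0.00017082
B * (1/T - 1/T25) = 3130 * -0.00017082 = -0.5347
Rt = 100000 * exp(-0.5347) = 58585.8 ohm

58585.8 ohm


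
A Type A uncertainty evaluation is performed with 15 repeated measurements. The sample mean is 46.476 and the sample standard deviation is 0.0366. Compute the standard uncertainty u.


The standard uncertainty for Type A evaluation is u = s / sqrt(n).
u = 0.0366 / sqrt(15)
u = 0.0366 / 3.873
u = 0.0095

0.0095


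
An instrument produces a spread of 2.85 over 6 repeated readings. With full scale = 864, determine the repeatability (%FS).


Repeatability = (spread / full scale) * 100%.
R = (2.85 / 864) * 100
R = 0.33 %FS

0.33 %FS


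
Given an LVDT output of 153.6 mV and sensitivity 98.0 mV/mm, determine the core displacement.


Displacement = Vout / sensitivity.
d = 153.6 / 98.0
d = 1.567 mm

1.567 mm


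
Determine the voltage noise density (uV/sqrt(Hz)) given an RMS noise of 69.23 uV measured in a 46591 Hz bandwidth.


Noise spectral density = Vrms / sqrt(BW).
NSD = 69.23 / sqrt(46591)
NSD = 69.23 / 215.8495
NSD = 0.3207 uV/sqrt(Hz)

0.3207 uV/sqrt(Hz)


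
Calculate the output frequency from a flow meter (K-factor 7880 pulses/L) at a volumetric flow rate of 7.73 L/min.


Frequency = K * Q / 60 (converting L/min to L/s).
f = 7880 * 7.73 / 60
f = 60912.4 / 60
f = 1015.21 Hz

1015.21 Hz


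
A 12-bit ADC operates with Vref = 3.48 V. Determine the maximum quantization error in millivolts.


The maximum quantization error is +/- LSB/2.
LSB = Vref / 2^n = 3.48 / 4096 = 0.00084961 V
Max error = LSB / 2 = 0.00084961 / 2 = 0.0004248 V
Max error = 0.4248 mV

0.4248 mV


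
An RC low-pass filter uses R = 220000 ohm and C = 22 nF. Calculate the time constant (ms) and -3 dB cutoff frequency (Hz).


Time constant: tau = R * C.
tau = 220000 * 2.20e-08 = 0.00484 s
tau = 4.84 ms
Cutoff frequency: fc = 1 / (2*pi*R*C).
fc = 1 / (2*pi*0.00484) = 32.88 Hz

tau = 4.84 ms, fc = 32.88 Hz


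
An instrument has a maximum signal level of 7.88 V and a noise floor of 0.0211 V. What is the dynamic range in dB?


Dynamic range = 20 * log10(Vmax / Vnoise).
DR = 20 * log10(7.88 / 0.0211)
DR = 20 * log10(373.46)
DR = 51.44 dB

51.44 dB


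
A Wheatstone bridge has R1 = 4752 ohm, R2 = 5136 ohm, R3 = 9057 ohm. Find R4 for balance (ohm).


At balance: R1*R4 = R2*R3, so R4 = R2*R3/R1.
R4 = 5136 * 9057 / 4752
R4 = 46516752 / 4752
R4 = 9788.88 ohm

9788.88 ohm


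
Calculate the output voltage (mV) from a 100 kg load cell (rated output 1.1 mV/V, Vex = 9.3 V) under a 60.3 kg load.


Vout = rated_output * Vex * (load / capacity).
Vout = 1.1 * 9.3 * (60.3 / 100)
Vout = 1.1 * 9.3 * 0.603
Vout = 6.169 mV

6.169 mV


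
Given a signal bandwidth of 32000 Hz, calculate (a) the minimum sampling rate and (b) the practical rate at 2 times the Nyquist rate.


By Nyquist theorem, fs_min = 2 * fmax.
fs_min = 2 * 32000 = 64000 Hz
Practical rate = 2 * fs_min = 2 * 64000 = 128000 Hz

fs_min = 64000 Hz, fs_practical = 128000 Hz


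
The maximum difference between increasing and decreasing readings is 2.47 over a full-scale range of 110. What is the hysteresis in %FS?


Hysteresis = (max difference / full scale) * 100%.
H = (2.47 / 110) * 100
H = 2.245 %FS

2.245 %FS


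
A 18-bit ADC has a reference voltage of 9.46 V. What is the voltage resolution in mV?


The resolution (LSB) of an ADC is Vref / 2^n.
LSB = 9.46 / 2^18
LSB = 9.46 / 262144
LSB = 3.609e-05 V = 0.03608704 mV

0.03608704 mV


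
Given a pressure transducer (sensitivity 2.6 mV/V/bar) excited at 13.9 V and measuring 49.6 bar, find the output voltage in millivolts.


Output = sensitivity * Vex * P.
Vout = 2.6 * 13.9 * 49.6
Vout = 36.14 * 49.6
Vout = 1792.54 mV

1792.54 mV


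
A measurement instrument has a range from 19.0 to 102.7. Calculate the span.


Span = upper range - lower range.
Span = 102.7 - (19.0)
Span = 83.7

83.7


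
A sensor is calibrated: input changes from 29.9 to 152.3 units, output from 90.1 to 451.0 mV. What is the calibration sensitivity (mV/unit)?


Sensitivity = (y2 - y1) / (x2 - x1).
S = (451.0 - 90.1) / (152.3 - 29.9)
S = 360.9 / 122.4
S = 2.9485 mV/unit

2.9485 mV/unit


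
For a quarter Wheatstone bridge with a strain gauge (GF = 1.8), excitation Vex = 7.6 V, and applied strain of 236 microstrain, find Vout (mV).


Quarter bridge output: Vout = (GF * epsilon * Vex) / 4.
Vout = (1.8 * 236e-6 * 7.6) / 4
Vout = 0.00322848 / 4 V
Vout = 0.00080712 V = 0.8071 mV

0.8071 mV


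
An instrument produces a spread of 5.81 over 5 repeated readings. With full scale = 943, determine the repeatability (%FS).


Repeatability = (spread / full scale) * 100%.
R = (5.81 / 943) * 100
R = 0.616 %FS

0.616 %FS


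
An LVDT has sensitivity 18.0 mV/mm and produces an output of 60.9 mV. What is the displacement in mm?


Displacement = Vout / sensitivity.
d = 60.9 / 18.0
d = 3.383 mm

3.383 mm


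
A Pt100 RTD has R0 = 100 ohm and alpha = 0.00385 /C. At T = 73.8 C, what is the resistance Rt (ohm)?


The RTD equation: Rt = R0 * (1 + alpha * T).
Rt = 100 * (1 + 0.00385 * 73.8)
Rt = 100 * (1 + 0.28413)
Rt = 100 * 1.28413
Rt = 128.413 ohm

128.413 ohm


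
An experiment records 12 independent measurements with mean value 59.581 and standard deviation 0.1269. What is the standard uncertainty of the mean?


The standard uncertainty for Type A evaluation is u = s / sqrt(n).
u = 0.1269 / sqrt(12)
u = 0.1269 / 3.4641
u = 0.0366

0.0366


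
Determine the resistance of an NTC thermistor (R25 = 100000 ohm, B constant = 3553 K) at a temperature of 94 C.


NTC thermistor equation: Rt = R25 * exp(B * (1/T - 1/T25)).
T in Kelvin: 367.15 K, T25 = 298.15 K
1/T - 1/T25 = 1/367.15 - 1/298.15 = -0.00063033
B * (1/T - 1/T25) = 3553 * -0.00063033 = -2.2396
Rt = 100000 * exp(-2.2396) = 10650.4 ohm

10650.4 ohm


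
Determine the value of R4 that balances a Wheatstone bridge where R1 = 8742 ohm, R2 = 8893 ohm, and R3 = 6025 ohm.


At balance: R1*R4 = R2*R3, so R4 = R2*R3/R1.
R4 = 8893 * 6025 / 8742
R4 = 53580325 / 8742
R4 = 6129.07 ohm

6129.07 ohm


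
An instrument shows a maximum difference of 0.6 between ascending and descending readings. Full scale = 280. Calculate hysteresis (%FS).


Hysteresis = (max difference / full scale) * 100%.
H = (0.6 / 280) * 100
H = 0.214 %FS

0.214 %FS


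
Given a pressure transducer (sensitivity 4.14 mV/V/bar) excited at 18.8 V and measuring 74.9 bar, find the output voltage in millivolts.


Output = sensitivity * Vex * P.
Vout = 4.14 * 18.8 * 74.9
Vout = 77.832 * 74.9
Vout = 5829.62 mV

5829.62 mV


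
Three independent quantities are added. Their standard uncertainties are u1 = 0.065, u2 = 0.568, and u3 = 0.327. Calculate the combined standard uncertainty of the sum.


For a sum of independent quantities, uc = sqrt(u1^2 + u2^2 + u3^2).
uc = sqrt(0.065^2 + 0.568^2 + 0.327^2)
uc = sqrt(0.004225 + 0.322624 + 0.106929)
uc = 0.6586

0.6586


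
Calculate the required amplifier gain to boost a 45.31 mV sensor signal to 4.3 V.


Gain = Vout / Vin (converting to same units).
G = 4.3 V / 45.31 mV
G = 4300.0 mV / 45.31 mV
G = 94.9

94.9


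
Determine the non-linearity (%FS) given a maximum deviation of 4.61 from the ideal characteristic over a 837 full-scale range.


Linearity error = (max deviation / full scale) * 100%.
Linearity = (4.61 / 837) * 100
Linearity = 0.551 %FS

0.551 %FS


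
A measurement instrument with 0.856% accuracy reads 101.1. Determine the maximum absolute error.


Absolute error = (accuracy% / 100) * reading.
Error = (0.856 / 100) * 101.1
Error = 0.00856 * 101.1
Error = 0.8654

0.8654


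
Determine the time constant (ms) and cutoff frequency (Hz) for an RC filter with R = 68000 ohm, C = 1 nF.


Time constant: tau = R * C.
tau = 68000 * 1.00e-09 = 6.8e-05 s
tau = 0.068 ms
Cutoff frequency: fc = 1 / (2*pi*R*C).
fc = 1 / (2*pi*6.8e-05) = 2340.51 Hz

tau = 0.068 ms, fc = 2340.51 Hz


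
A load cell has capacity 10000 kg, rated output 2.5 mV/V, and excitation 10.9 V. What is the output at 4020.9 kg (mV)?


Vout = rated_output * Vex * (load / capacity).
Vout = 2.5 * 10.9 * (4020.9 / 10000)
Vout = 2.5 * 10.9 * 0.40209
Vout = 10.957 mV

10.957 mV


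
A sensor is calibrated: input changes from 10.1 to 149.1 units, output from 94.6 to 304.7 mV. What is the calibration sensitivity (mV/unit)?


Sensitivity = (y2 - y1) / (x2 - x1).
S = (304.7 - 94.6) / (149.1 - 10.1)
S = 210.1 / 139.0
S = 1.5115 mV/unit

1.5115 mV/unit


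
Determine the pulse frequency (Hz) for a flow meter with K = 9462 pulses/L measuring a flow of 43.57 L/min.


Frequency = K * Q / 60 (converting L/min to L/s).
f = 9462 * 43.57 / 60
f = 412259.34 / 60
f = 6870.99 Hz

6870.99 Hz


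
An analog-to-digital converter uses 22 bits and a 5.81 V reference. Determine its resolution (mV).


The resolution (LSB) of an ADC is Vref / 2^n.
LSB = 5.81 / 2^22
LSB = 5.81 / 4194304
LSB = 1.39e-06 V = 0.00138521 mV

0.00138521 mV


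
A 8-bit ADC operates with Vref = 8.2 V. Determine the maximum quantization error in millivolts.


The maximum quantization error is +/- LSB/2.
LSB = Vref / 2^n = 8.2 / 256 = 0.03203125 V
Max error = LSB / 2 = 0.03203125 / 2 = 0.01601562 V
Max error = 16.0156 mV

16.0156 mV


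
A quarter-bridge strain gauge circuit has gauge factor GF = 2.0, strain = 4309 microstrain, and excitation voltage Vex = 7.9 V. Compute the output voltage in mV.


Quarter bridge output: Vout = (GF * epsilon * Vex) / 4.
Vout = (2.0 * 4309e-6 * 7.9) / 4
Vout = 0.0680822 / 4 V
Vout = 0.01702055 V = 17.0206 mV

17.0206 mV


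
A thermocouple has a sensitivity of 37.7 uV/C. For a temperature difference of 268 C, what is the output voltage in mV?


The thermocouple output V = sensitivity * dT.
V = 37.7 uV/C * 268 C
V = 10103.6 uV
V = 10.104 mV

10.104 mV


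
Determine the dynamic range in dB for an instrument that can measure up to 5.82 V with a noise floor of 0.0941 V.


Dynamic range = 20 * log10(Vmax / Vnoise).
DR = 20 * log10(5.82 / 0.0941)
DR = 20 * log10(61.85)
DR = 35.83 dB

35.83 dB


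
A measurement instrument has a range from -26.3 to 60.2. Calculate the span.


Span = upper range - lower range.
Span = 60.2 - (-26.3)
Span = 86.5

86.5


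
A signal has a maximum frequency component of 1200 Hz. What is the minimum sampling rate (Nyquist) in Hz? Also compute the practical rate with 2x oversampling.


By Nyquist theorem, fs_min = 2 * fmax.
fs_min = 2 * 1200 = 2400 Hz
Practical rate = 2 * fs_min = 2 * 2400 = 4800 Hz

fs_min = 2400 Hz, fs_practical = 4800 Hz


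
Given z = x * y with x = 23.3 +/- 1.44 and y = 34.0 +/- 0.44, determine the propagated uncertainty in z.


For a product z = x*y, the relative uncertainty is:
uz/z = sqrt((ux/x)^2 + (uy/y)^2)
Relative uncertainties: ux/x = 1.44/23.3 = 0.061803
uy/y = 0.44/34.0 = 0.012941
z = 23.3 * 34.0 = 792.2
uz = 792.2 * sqrt(0.061803^2 + 0.012941^2) = 50.022

50.022


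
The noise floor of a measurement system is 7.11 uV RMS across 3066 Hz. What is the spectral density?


Noise spectral density = Vrms / sqrt(BW).
NSD = 7.11 / sqrt(3066)
NSD = 7.11 / 55.3715
NSD = 0.1284 uV/sqrt(Hz)

0.1284 uV/sqrt(Hz)


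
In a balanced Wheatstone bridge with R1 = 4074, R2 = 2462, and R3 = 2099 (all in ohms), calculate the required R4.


At balance: R1*R4 = R2*R3, so R4 = R2*R3/R1.
R4 = 2462 * 2099 / 4074
R4 = 5167738 / 4074
R4 = 1268.47 ohm

1268.47 ohm


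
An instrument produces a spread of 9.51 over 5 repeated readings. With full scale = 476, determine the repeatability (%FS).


Repeatability = (spread / full scale) * 100%.
R = (9.51 / 476) * 100
R = 1.998 %FS

1.998 %FS


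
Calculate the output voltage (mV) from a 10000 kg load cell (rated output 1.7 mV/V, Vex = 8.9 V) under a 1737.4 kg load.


Vout = rated_output * Vex * (load / capacity).
Vout = 1.7 * 8.9 * (1737.4 / 10000)
Vout = 1.7 * 8.9 * 0.17374
Vout = 2.629 mV

2.629 mV


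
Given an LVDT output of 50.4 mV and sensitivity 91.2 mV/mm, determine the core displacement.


Displacement = Vout / sensitivity.
d = 50.4 / 91.2
d = 0.553 mm

0.553 mm


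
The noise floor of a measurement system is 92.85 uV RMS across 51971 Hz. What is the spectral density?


Noise spectral density = Vrms / sqrt(BW).
NSD = 92.85 / sqrt(51971)
NSD = 92.85 / 227.9715
NSD = 0.4073 uV/sqrt(Hz)

0.4073 uV/sqrt(Hz)


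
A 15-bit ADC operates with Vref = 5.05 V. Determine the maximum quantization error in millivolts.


The maximum quantization error is +/- LSB/2.
LSB = Vref / 2^n = 5.05 / 32768 = 0.00015411 V
Max error = LSB / 2 = 0.00015411 / 2 = 7.706e-05 V
Max error = 0.0771 mV

0.0771 mV


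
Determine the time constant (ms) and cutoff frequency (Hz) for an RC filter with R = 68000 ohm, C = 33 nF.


Time constant: tau = R * C.
tau = 68000 * 3.30e-08 = 0.002244 s
tau = 2.244 ms
Cutoff frequency: fc = 1 / (2*pi*R*C).
fc = 1 / (2*pi*0.002244) = 70.92 Hz

tau = 2.244 ms, fc = 70.92 Hz


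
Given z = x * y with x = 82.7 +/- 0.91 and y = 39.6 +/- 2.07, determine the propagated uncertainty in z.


For a product z = x*y, the relative uncertainty is:
uz/z = sqrt((ux/x)^2 + (uy/y)^2)
Relative uncertainties: ux/x = 0.91/82.7 = 0.011004
uy/y = 2.07/39.6 = 0.052273
z = 82.7 * 39.6 = 3274.9
uz = 3274.9 * sqrt(0.011004^2 + 0.052273^2) = 174.941

174.941


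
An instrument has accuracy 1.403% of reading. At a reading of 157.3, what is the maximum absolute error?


Absolute error = (accuracy% / 100) * reading.
Error = (1.403 / 100) * 157.3
Error = 0.01403 * 157.3
Error = 2.2069

2.2069


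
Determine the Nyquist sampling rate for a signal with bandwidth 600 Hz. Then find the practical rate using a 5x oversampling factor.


By Nyquist theorem, fs_min = 2 * fmax.
fs_min = 2 * 600 = 1200 Hz
Practical rate = 5 * fs_min = 5 * 1200 = 6000 Hz

fs_min = 1200 Hz, fs_practical = 6000 Hz


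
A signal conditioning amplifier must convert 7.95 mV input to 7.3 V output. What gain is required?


Gain = Vout / Vin (converting to same units).
G = 7.3 V / 7.95 mV
G = 7300.0 mV / 7.95 mV
G = 918.24

918.24
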